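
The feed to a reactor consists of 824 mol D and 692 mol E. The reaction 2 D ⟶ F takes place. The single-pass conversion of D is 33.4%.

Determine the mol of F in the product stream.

D reacted = 0.334 × 824 = 275.2 mol; ν_D = −2, so ξ = 275.2/2 = 137.6 mol.
Outlet amounts (n = n₀ + ν ξ):
  D: 824 − 2(137.6) = 548.8
  F: 0 + 1(137.6) = 137.6
  E: 692 (inert)

138 mol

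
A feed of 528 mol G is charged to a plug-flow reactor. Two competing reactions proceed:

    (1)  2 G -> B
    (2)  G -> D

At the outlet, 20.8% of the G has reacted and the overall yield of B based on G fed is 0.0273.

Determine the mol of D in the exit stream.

Yield of B: 1ξ₁ / 528 = 0.0273 → ξ₁ = 14.41 mol.
Conversion of G: 2ξ₁ + 1ξ₂ = 0.208 × 528 = 109.8 → ξ₂ = 81 mol.
Outlet amounts (n = n₀ + Σ ν·ξ):
  G: 528 − 2(14.41) − 1(81) = 418.2
  B: 0 + 1(14.41) = 14.41
  D: 0 + 1(81) = 81

81 mol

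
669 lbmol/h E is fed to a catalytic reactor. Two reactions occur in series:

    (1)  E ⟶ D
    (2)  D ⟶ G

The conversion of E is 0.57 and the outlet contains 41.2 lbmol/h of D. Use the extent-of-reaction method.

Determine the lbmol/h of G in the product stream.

Conversion of E: E consumed = 1ξ₁ = 0.57 × 669 → ξ₁ = 381.3 lbmol/h.
D balance: n_D = 0 + 1ξ₁ − 1ξ₂ = 41.2 → ξ₂ = (1·381.3 − 41.2)/1 = 340.1 lbmol/h.
Outlet amounts (n = n₀ + Σ ν·ξ):
  E: 669 − 1(381.3) = 287.7
  D: 0 + 1(381.3) − 1(340.1) = 41.2
  G: 0 + 1(340.1) = 340.1

340 lbmol/h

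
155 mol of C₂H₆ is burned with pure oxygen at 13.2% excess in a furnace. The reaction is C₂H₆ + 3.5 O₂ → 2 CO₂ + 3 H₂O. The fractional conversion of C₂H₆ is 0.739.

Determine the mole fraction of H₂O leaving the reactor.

Stoichiometric O₂ = 3.5 × 155 = 542.5 mol; O₂ fed = 542.5 × 1.132 = 614.1 mol.
Fuel reacted = 0.739 × 155 → ξ = 114.5 mol.
Outlet (n = n₀ + ν ξ):
  C₂H₆: 155 − 1(114.5) = 40.45
  O₂: 614.1 − 3.5(114.5) = 213.2
  CO₂: 0 + 2(114.5) = 229.1
  H₂O: 0 + 3(114.5) = 343.6
Total out = 826.4 mol; y_H₂O = 343.6 / 826.4 = 0.4158.

0.416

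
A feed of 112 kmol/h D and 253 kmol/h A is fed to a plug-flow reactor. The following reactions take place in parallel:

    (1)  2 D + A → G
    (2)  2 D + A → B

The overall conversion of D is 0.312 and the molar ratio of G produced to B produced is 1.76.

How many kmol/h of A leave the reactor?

236 kmol/h

Conversion of D: D consumed = 0.312 × 112 = 34.94 kmol/h = 2ξ₁ + 2ξ₂.
Selectivity: 1ξ₁ / (1ξ₂) = 1.76 → ξ₁ = 1.76 ξ₂.
Substitute: (2·1.76 + 2) ξ₂ = 34.94 → ξ₂ = 6.33 kmol/h, ξ₁ = 11.14 kmol/h.
Outlet amounts (n = n₀ + Σ ν·ξ):
  D: 112 − 2(11.14) − 2(6.33) = 77.06
  A: 253 − 1(11.14) − 1(6.33) = 235.5
  G: 0 + 1(11.14) = 11.14
  B: 0 + 1(6.33) = 6.33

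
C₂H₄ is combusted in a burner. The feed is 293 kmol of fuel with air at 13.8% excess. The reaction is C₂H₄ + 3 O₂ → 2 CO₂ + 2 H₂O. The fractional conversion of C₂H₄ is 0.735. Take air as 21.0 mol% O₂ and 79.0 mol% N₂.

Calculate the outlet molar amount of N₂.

3760 kmol

Stoichiometric O₂ = 3 × 293 = 879 kmol; O₂ fed = 879 × 1.138 = 1000 kmol.
N₂ fed = 1000 × 79/21 = 3763 kmol.
Fuel reacted = 0.735 × 293 → ξ = 215.4 kmol.
Outlet (n = n₀ + ν ξ):
  C₂H₄: 293 − 1(215.4) = 77.65
  O₂: 1000 − 3(215.4) = 354.2
  N₂: 3763 (inert)
  CO₂: 0 + 2(215.4) = 430.7
  H₂O: 0 + 2(215.4) = 430.7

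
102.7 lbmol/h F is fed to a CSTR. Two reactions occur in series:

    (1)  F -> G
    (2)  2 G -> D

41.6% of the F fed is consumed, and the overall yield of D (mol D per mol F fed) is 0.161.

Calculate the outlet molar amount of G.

Conversion of F: F consumed = 1ξ₁ = 0.416 × 102.7 → ξ₁ = 42.72 lbmol/h.
Yield of D: 1ξ₂ / 102.7 = 0.161 → ξ₂ = 16.53 lbmol/h.
Outlet amounts (n = n₀ + Σ ν·ξ):
  F: 102.7 − 1(42.72) = 59.98
  G: 0 + 1(42.72) − 2(16.53) = 9.654
  D: 0 + 1(16.53) = 16.53

9.65 lbmol/h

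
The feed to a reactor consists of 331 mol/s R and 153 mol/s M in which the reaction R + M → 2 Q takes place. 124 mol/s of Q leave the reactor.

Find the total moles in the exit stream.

484 mol/s

For Q: n = n₀ + 2ξ → 124 = 0 + 2ξ, giving ξ = 62 mol/s.
Outlet amounts (n = n₀ + ν ξ):
  R: 331 − 1(62) = 269
  M: 153 − 1(62) = 91
  Q: 0 + 2(62) = 124
Total out = 269 + 91 + 124 = 484 mol/s.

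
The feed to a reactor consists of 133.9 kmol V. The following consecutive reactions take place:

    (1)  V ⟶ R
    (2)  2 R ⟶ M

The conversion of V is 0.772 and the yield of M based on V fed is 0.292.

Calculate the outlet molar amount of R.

25.2 kmol

Conversion of V: V consumed = 1ξ₁ = 0.772 × 133.9 → ξ₁ = 103.4 kmol.
Yield of M: 1ξ₂ / 133.9 = 0.292 → ξ₂ = 39.1 kmol.
Outlet amounts (n = n₀ + Σ ν·ξ):
  V: 133.9 − 1(103.4) = 30.53
  R: 0 + 1(103.4) − 2(39.1) = 25.17
  M: 0 + 1(39.1) = 39.1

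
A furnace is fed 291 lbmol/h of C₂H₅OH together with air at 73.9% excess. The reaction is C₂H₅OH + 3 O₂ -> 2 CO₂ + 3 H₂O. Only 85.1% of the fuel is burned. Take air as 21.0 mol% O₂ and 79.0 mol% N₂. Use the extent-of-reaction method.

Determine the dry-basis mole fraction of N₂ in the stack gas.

Stoichiometric O₂ = 3 × 291 = 873 lbmol/h; O₂ fed = 873 × 1.739 = 1518 lbmol/h.
N₂ fed = 1518 × 79/21 = 5711 lbmol/h.
Fuel reacted = 0.851 × 291 → ξ = 247.6 lbmol/h.
Outlet (n = n₀ + ν ξ):
  C₂H₅OH: 291 − 1(247.6) = 43.36
  O₂: 1518 − 3(247.6) = 775.2
  N₂: 5711 (inert)
  CO₂: 0 + 2(247.6) = 495.3
  H₂O: 0 + 3(247.6) = 742.9
Dry total = 7025 lbmol/h; y_N₂ (dry) = 5711 / 7025 = 0.813.

0.813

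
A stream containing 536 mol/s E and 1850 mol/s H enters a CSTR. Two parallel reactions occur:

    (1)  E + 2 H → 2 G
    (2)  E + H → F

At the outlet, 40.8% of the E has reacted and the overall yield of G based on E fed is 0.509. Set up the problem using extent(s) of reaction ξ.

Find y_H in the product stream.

0.69

Yield of G: 2ξ₁ / 536 = 0.509 → ξ₁ = 136.4 mol/s.
Conversion of E: 1ξ₁ + 1ξ₂ = 0.408 × 536 = 218.7 → ξ₂ = 82.28 mol/s.
Outlet amounts (n = n₀ + Σ ν·ξ):
  E: 536 − 1(136.4) − 1(82.28) = 317.3
  H: 1850 − 2(136.4) − 1(82.28) = 1495
  G: 0 + 2(136.4) = 272.8
  F: 0 + 1(82.28) = 82.28
Total out = 2167 mol/s; y_H = 1495 / 2167 = 0.6897.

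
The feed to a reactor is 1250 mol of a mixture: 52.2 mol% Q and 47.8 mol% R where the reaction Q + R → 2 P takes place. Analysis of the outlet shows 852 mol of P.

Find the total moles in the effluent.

For P: n = n₀ + 2ξ → 852 = 0 + 2ξ, giving ξ = 426 mol.
Outlet amounts (n = n₀ + ν ξ):
  Q: 652.5 − 1(426) = 226.5
  R: 597.5 − 1(426) = 171.5
  P: 0 + 2(426) = 852
Total out = 226.5 + 171.5 + 852 = 1250 mol.

1250 mol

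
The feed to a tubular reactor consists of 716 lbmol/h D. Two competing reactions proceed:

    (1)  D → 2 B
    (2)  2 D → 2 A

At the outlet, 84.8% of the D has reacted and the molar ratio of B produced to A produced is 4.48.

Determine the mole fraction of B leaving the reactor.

0.739

Conversion of D: D consumed = 0.848 × 716 = 607.2 lbmol/h = 1ξ₁ + 2ξ₂.
Selectivity: 2ξ₁ / (2ξ₂) = 4.48 → ξ₁ = 4.48 ξ₂.
Substitute: (1·4.48 + 2) ξ₂ = 607.2 → ξ₂ = 93.7 lbmol/h, ξ₁ = 419.8 lbmol/h.
Outlet amounts (n = n₀ + Σ ν·ξ):
  D: 716 − 1(419.8) − 2(93.7) = 108.8
  B: 0 + 2(419.8) = 839.5
  A: 0 + 2(93.7) = 187.4
Total out = 1136 lbmol/h; y_B = 839.5 / 1136 = 0.7392.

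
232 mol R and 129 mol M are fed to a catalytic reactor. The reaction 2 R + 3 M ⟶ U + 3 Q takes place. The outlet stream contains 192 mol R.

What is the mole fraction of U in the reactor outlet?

0.0587

For R: n = n₀ − 2ξ → 192 = 232 − 2ξ, giving ξ = 20 mol.
Outlet amounts (n = n₀ + ν ξ):
  R: 232 − 2(20) = 192
  M: 129 − 3(20) = 69
  U: 0 + 1(20) = 20
  Q: 0 + 3(20) = 60
Total out = 341 mol; y_U = 20 / 341 = 0.05865.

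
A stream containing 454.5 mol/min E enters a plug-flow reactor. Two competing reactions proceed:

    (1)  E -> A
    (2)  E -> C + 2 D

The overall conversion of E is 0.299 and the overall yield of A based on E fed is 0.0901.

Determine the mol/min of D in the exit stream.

Yield of A: 1ξ₁ / 454.5 = 0.0901 → ξ₁ = 40.95 mol/min.
Conversion of E: 1ξ₁ + 1ξ₂ = 0.299 × 454.5 = 135.9 → ξ₂ = 94.95 mol/min.
Outlet amounts (n = n₀ + Σ ν·ξ):
  E: 454.5 − 1(40.95) − 1(94.95) = 318.6
  A: 0 + 1(40.95) = 40.95
  C: 0 + 1(94.95) = 94.95
  D: 0 + 2(94.95) = 189.9

190 mol/min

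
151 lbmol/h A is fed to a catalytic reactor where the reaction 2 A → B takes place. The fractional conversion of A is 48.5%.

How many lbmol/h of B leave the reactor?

36.6 lbmol/h

A reacted = 0.485 × 151 = 73.23 lbmol/h; ν_A = −2, so ξ = 73.23/2 = 36.62 lbmol/h.
Outlet amounts (n = n₀ + ν ξ):
  A: 151 − 2(36.62) = 77.77
  B: 0 + 1(36.62) = 36.62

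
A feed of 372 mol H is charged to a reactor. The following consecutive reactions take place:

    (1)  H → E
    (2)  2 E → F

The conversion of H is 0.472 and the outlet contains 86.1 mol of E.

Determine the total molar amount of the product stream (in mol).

327 mol

Conversion of H: H consumed = 1ξ₁ = 0.472 × 372 → ξ₁ = 175.6 mol.
E balance: n_E = 0 + 1ξ₁ − 2ξ₂ = 86.1 → ξ₂ = (1·175.6 − 86.1)/2 = 44.74 mol.
Outlet amounts (n = n₀ + Σ ν·ξ):
  H: 372 − 1(175.6) = 196.4
  E: 0 + 1(175.6) − 2(44.74) = 86.1
  F: 0 + 1(44.74) = 44.74
Total out = 196.4 + 86.1 + 44.74 = 327.3 mol.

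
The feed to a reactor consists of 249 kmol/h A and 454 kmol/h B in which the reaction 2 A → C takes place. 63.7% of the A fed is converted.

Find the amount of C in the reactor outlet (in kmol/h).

79.3 kmol/h

A reacted = 0.637 × 249 = 158.6 kmol/h; ν_A = −2, so ξ = 158.6/2 = 79.31 kmol/h.
Outlet amounts (n = n₀ + ν ξ):
  A: 249 − 2(79.31) = 90.39
  C: 0 + 1(79.31) = 79.31
  B: 454 (inert)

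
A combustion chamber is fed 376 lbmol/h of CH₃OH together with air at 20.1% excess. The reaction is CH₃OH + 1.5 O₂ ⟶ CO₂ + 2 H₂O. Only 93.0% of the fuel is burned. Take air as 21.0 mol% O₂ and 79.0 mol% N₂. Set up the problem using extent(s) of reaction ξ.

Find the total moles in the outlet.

3780 lbmol/h

Stoichiometric O₂ = 1.5 × 376 = 564 lbmol/h; O₂ fed = 564 × 1.201 = 677.4 lbmol/h.
N₂ fed = 677.4 × 79/21 = 2548 lbmol/h.
Fuel reacted = 0.93 × 376 → ξ = 349.7 lbmol/h.
Outlet (n = n₀ + ν ξ):
  CH₃OH: 376 − 1(349.7) = 26.32
  O₂: 677.4 − 1.5(349.7) = 152.8
  N₂: 2548 (inert)
  CO₂: 0 + 1(349.7) = 349.7
  H₂O: 0 + 2(349.7) = 699.4
Total out = 26.32 + 152.8 + 2548 + 349.7 + 699.4 = 3776 lbmol/h.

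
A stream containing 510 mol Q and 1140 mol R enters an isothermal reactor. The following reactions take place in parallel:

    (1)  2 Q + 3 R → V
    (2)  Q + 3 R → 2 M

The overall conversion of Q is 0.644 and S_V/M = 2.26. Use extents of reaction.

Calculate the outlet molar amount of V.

148 mol

Conversion of Q: Q consumed = 0.644 × 510 = 328.4 mol = 2ξ₁ + 1ξ₂.
Selectivity: 1ξ₁ / (2ξ₂) = 2.26 → ξ₁ = 4.52 ξ₂.
Substitute: (2·4.52 + 1) ξ₂ = 328.4 → ξ₂ = 32.71 mol, ξ₁ = 147.9 mol.
Outlet amounts (n = n₀ + Σ ν·ξ):
  Q: 510 − 2(147.9) − 1(32.71) = 181.6
  R: 1140 − 3(147.9) − 3(32.71) = 598.3
  V: 0 + 1(147.9) = 147.9
  M: 0 + 2(32.71) = 65.43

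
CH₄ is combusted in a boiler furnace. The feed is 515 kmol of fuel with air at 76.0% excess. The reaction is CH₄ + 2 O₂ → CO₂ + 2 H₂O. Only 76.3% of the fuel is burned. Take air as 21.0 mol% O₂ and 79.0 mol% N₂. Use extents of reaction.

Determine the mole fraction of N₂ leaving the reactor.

0.746

Stoichiometric O₂ = 2 × 515 = 1030 kmol; O₂ fed = 1030 × 1.760 = 1813 kmol.
N₂ fed = 1813 × 79/21 = 6820 kmol.
Fuel reacted = 0.763 × 515 → ξ = 392.9 kmol.
Outlet (n = n₀ + ν ξ):
  CH₄: 515 − 1(392.9) = 122.1
  O₂: 1813 − 2(392.9) = 1027
  N₂: 6820 (inert)
  CO₂: 0 + 1(392.9) = 392.9
  H₂O: 0 + 2(392.9) = 785.9
Total out = 9147 kmol; y_N₂ = 6820 / 9147 = 0.7455.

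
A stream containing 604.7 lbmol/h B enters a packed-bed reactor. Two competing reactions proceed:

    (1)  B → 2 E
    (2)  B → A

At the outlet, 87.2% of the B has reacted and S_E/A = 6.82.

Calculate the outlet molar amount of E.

815 lbmol/h

Conversion of B: B consumed = 0.872 × 604.7 = 527.3 lbmol/h = 1ξ₁ + 1ξ₂.
Selectivity: 2ξ₁ / (1ξ₂) = 6.82 → ξ₁ = 3.41 ξ₂.
Substitute: (1·3.41 + 1) ξ₂ = 527.3 → ξ₂ = 119.6 lbmol/h, ξ₁ = 407.7 lbmol/h.
Outlet amounts (n = n₀ + Σ ν·ξ):
  B: 604.7 − 1(407.7) − 1(119.6) = 77.4
  E: 0 + 2(407.7) = 815.5
  A: 0 + 1(119.6) = 119.6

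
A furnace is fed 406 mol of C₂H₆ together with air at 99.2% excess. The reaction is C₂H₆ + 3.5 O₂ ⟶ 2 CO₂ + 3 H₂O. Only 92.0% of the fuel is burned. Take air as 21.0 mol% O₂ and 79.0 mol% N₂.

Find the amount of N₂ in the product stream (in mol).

10600 mol

Stoichiometric O₂ = 3.5 × 406 = 1421 mol; O₂ fed = 1421 × 1.992 = 2831 mol.
N₂ fed = 2831 × 79/21 = 10650 mol.
Fuel reacted = 0.92 × 406 → ξ = 373.5 mol.
Outlet (n = n₀ + ν ξ):
  C₂H₆: 406 − 1(373.5) = 32.48
  O₂: 2831 − 3.5(373.5) = 1523
  N₂: 10650 (inert)
  CO₂: 0 + 2(373.5) = 747
  H₂O: 0 + 3(373.5) = 1121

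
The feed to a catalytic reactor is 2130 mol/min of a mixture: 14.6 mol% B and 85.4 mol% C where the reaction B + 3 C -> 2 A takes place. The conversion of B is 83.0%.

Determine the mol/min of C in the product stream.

1040 mol/min

B reacted = 0.83 × 311 = 258.1 mol/min; ν_B = −1, so ξ = 258.1/1 = 258.1 mol/min.
Outlet amounts (n = n₀ + ν ξ):
  B: 311 − 1(258.1) = 52.87
  C: 1819 − 3(258.1) = 1045
  A: 0 + 2(258.1) = 516.2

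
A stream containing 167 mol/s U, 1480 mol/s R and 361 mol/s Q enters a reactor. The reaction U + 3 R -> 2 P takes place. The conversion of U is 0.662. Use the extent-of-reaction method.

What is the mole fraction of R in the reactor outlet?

U reacted = 0.662 × 167 = 110.6 mol/s; ν_U = −1, so ξ = 110.6/1 = 110.6 mol/s.
Outlet amounts (n = n₀ + ν ξ):
  U: 167 − 1(110.6) = 56.45
  R: 1480 − 3(110.6) = 1148
  P: 0 + 2(110.6) = 221.1
  Q: 361 (inert)
Total out = 1787 mol/s; y_R = 1148 / 1787 = 0.6426.

0.643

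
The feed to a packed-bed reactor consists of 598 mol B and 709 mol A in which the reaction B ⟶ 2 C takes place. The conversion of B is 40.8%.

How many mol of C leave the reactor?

488 mol

B reacted = 0.408 × 598 = 244 mol; ν_B = −1, so ξ = 244/1 = 244 mol.
Outlet amounts (n = n₀ + ν ξ):
  B: 598 − 1(244) = 354
  C: 0 + 2(244) = 488
  A: 709 (inert)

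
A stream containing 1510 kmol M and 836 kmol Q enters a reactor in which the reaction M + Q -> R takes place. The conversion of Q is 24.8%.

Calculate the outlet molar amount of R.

207 kmol

Q reacted = 0.248 × 836 = 207.3 kmol; ν_Q = −1, so ξ = 207.3/1 = 207.3 kmol.
Outlet amounts (n = n₀ + ν ξ):
  M: 1510 − 1(207.3) = 1303
  Q: 836 − 1(207.3) = 628.7
  R: 0 + 1(207.3) = 207.3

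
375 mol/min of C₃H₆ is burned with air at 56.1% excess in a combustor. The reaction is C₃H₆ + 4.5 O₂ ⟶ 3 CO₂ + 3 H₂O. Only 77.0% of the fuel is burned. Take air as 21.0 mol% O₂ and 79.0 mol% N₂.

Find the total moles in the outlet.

13100 mol/min

Stoichiometric O₂ = 4.5 × 375 = 1688 mol/min; O₂ fed = 1688 × 1.561 = 2634 mol/min.
N₂ fed = 2634 × 79/21 = 9910 mol/min.
Fuel reacted = 0.77 × 375 → ξ = 288.8 mol/min.
Outlet (n = n₀ + ν ξ):
  C₃H₆: 375 − 1(288.8) = 86.25
  O₂: 2634 − 4.5(288.8) = 1335
  N₂: 9910 (inert)
  CO₂: 0 + 3(288.8) = 866.2
  H₂O: 0 + 3(288.8) = 866.2
Total out = 86.25 + 1335 + 9910 + 866.2 + 866.2 = 13060 mol/min.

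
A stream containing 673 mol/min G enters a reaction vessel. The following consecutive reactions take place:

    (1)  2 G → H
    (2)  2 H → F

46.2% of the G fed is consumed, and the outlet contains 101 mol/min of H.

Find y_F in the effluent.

0.0555

Conversion of G: G consumed = 2ξ₁ = 0.462 × 673 → ξ₁ = 155.5 mol/min.
H balance: n_H = 0 + 1ξ₁ − 2ξ₂ = 101 → ξ₂ = (1·155.5 − 101)/2 = 27.23 mol/min.
Outlet amounts (n = n₀ + Σ ν·ξ):
  G: 673 − 2(155.5) = 362.1
  H: 0 + 1(155.5) − 2(27.23) = 101
  F: 0 + 1(27.23) = 27.23
Total out = 490.3 mol/min; y_F = 27.23 / 490.3 = 0.05554.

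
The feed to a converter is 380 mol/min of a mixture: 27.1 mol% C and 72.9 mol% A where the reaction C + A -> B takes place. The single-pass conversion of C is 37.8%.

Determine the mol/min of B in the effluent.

38.9 mol/min

C reacted = 0.378 × 103 = 38.93 mol/min; ν_C = −1, so ξ = 38.93/1 = 38.93 mol/min.
Outlet amounts (n = n₀ + ν ξ):
  C: 103 − 1(38.93) = 64.05
  A: 277 − 1(38.93) = 238.1
  B: 0 + 1(38.93) = 38.93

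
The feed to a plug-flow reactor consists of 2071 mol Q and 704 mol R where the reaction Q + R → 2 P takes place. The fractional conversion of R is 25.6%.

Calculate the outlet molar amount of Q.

R reacted = 0.256 × 704 = 180.2 mol; ν_R = −1, so ξ = 180.2/1 = 180.2 mol.
Outlet amounts (n = n₀ + ν ξ):
  Q: 2071 − 1(180.2) = 1891
  R: 704 − 1(180.2) = 523.8
  P: 0 + 2(180.2) = 360.4

1890 mol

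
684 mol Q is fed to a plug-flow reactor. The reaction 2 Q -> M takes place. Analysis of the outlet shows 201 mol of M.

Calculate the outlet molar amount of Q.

For M: n = n₀ + 1ξ → 201 = 0 + 1ξ, giving ξ = 201 mol.
Outlet amounts (n = n₀ + ν ξ):
  Q: 684 − 2(201) = 282
  M: 0 + 1(201) = 201

282 mol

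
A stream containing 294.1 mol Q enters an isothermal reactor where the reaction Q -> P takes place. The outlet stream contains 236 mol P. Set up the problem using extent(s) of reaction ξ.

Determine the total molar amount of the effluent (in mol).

For P: n = n₀ + 1ξ → 236 = 0 + 1ξ, giving ξ = 236 mol.
Outlet amounts (n = n₀ + ν ξ):
  Q: 294.1 − 1(236) = 58.1
  P: 0 + 1(236) = 236
Total out = 58.1 + 236 = 294.1 mol.

294 mol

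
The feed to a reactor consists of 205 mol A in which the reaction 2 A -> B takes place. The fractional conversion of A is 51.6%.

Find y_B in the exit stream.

0.348

A reacted = 0.516 × 205 = 105.8 mol; ν_A = −2, so ξ = 105.8/2 = 52.89 mol.
Outlet amounts (n = n₀ + ν ξ):
  A: 205 − 2(52.89) = 99.22
  B: 0 + 1(52.89) = 52.89
Total out = 152.1 mol; y_B = 52.89 / 152.1 = 0.3477.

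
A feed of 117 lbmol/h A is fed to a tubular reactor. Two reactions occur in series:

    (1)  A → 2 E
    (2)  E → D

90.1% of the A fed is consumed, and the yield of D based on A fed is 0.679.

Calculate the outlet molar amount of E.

131 lbmol/h

Conversion of A: A consumed = 1ξ₁ = 0.901 × 117 → ξ₁ = 105.4 lbmol/h.
Yield of D: 1ξ₂ / 117 = 0.679 → ξ₂ = 79.44 lbmol/h.
Outlet amounts (n = n₀ + Σ ν·ξ):
  A: 117 − 1(105.4) = 11.58
  E: 0 + 2(105.4) − 1(79.44) = 131.4
  D: 0 + 1(79.44) = 79.44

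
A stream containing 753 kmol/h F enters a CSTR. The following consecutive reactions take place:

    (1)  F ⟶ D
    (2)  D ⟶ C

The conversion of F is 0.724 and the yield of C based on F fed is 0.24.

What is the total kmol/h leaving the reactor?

753 kmol/h

Conversion of F: F consumed = 1ξ₁ = 0.724 × 753 → ξ₁ = 545.2 kmol/h.
Yield of C: 1ξ₂ / 753 = 0.24 → ξ₂ = 180.7 kmol/h.
Outlet amounts (n = n₀ + Σ ν·ξ):
  F: 753 − 1(545.2) = 207.8
  D: 0 + 1(545.2) − 1(180.7) = 364.5
  C: 0 + 1(180.7) = 180.7
Total out = 207.8 + 364.5 + 180.7 = 753 kmol/h.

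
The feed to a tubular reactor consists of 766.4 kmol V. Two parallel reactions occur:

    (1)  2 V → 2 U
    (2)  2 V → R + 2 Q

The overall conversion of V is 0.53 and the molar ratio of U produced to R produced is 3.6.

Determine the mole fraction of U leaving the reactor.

0.311

Conversion of V: V consumed = 0.53 × 766.4 = 406.2 kmol = 2ξ₁ + 2ξ₂.
Selectivity: 2ξ₁ / (1ξ₂) = 3.6 → ξ₁ = 1.8 ξ₂.
Substitute: (2·1.8 + 2) ξ₂ = 406.2 → ξ₂ = 72.53 kmol, ξ₁ = 130.6 kmol.
Outlet amounts (n = n₀ + Σ ν·ξ):
  V: 766.4 − 2(130.6) − 2(72.53) = 360.2
  U: 0 + 2(130.6) = 261.1
  R: 0 + 1(72.53) = 72.53
  Q: 0 + 2(72.53) = 145.1
Total out = 838.9 kmol; y_U = 261.1 / 838.9 = 0.3113.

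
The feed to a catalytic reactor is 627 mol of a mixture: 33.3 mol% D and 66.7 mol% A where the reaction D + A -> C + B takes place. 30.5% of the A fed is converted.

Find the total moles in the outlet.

A reacted = 0.305 × 418.2 = 127.6 mol; ν_A = −1, so ξ = 127.6/1 = 127.6 mol.
Outlet amounts (n = n₀ + ν ξ):
  D: 208.8 − 1(127.6) = 81.24
  A: 418.2 − 1(127.6) = 290.7
  C: 0 + 1(127.6) = 127.6
  B: 0 + 1(127.6) = 127.6
Total out = 81.24 + 290.7 + 127.6 + 127.6 = 627 mol.

627 mol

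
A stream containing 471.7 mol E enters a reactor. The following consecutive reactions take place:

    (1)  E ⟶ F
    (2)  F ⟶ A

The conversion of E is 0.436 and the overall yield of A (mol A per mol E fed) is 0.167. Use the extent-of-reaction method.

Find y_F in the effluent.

Conversion of E: E consumed = 1ξ₁ = 0.436 × 471.7 → ξ₁ = 205.7 mol.
Yield of A: 1ξ₂ / 471.7 = 0.167 → ξ₂ = 78.77 mol.
Outlet amounts (n = n₀ + Σ ν·ξ):
  E: 471.7 − 1(205.7) = 266
  F: 0 + 1(205.7) − 1(78.77) = 126.9
  A: 0 + 1(78.77) = 78.77
Total out = 471.7 mol; y_F = 126.9 / 471.7 = 0.269.

0.269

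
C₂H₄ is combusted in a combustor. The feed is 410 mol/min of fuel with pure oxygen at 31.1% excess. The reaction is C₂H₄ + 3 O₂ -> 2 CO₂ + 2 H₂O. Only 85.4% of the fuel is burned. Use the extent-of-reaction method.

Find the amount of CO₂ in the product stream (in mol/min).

Stoichiometric O₂ = 3 × 410 = 1230 mol/min; O₂ fed = 1230 × 1.311 = 1613 mol/min.
Fuel reacted = 0.854 × 410 → ξ = 350.1 mol/min.
Outlet (n = n₀ + ν ξ):
  C₂H₄: 410 − 1(350.1) = 59.86
  O₂: 1613 − 3(350.1) = 562.1
  CO₂: 0 + 2(350.1) = 700.3
  H₂O: 0 + 2(350.1) = 700.3

700 mol/min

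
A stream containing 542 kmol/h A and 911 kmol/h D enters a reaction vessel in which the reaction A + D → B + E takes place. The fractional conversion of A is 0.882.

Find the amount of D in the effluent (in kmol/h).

433 kmol/h

A reacted = 0.882 × 542 = 478 kmol/h; ν_A = −1, so ξ = 478/1 = 478 kmol/h.
Outlet amounts (n = n₀ + ν ξ):
  A: 542 − 1(478) = 63.96
  D: 911 − 1(478) = 433
  B: 0 + 1(478) = 478
  E: 0 + 1(478) = 478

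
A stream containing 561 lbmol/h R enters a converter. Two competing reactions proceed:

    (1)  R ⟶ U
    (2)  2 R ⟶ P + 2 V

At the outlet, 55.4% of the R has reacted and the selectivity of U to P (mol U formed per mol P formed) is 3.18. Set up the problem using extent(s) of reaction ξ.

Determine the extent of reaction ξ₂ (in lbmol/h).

ξ₂ = 60 lbmol/h

Conversion of R: R consumed = 0.554 × 561 = 310.8 lbmol/h = 1ξ₁ + 2ξ₂.
Selectivity: 1ξ₁ / (1ξ₂) = 3.18 → ξ₁ = 3.18 ξ₂.
Substitute: (1·3.18 + 2) ξ₂ = 310.8 → ξ₂ = 60 lbmol/h, ξ₁ = 190.8 lbmol/h.
Outlet amounts (n = n₀ + Σ ν·ξ):
  R: 561 − 1(190.8) − 2(60) = 250.2
  U: 0 + 1(190.8) = 190.8
  P: 0 + 1(60) = 60
  V: 0 + 2(60) = 120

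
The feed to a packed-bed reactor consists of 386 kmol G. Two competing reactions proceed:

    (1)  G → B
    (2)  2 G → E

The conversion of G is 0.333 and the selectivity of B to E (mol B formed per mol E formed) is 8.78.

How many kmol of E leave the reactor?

11.9 kmol

Conversion of G: G consumed = 0.333 × 386 = 128.5 kmol = 1ξ₁ + 2ξ₂.
Selectivity: 1ξ₁ / (1ξ₂) = 8.78 → ξ₁ = 8.78 ξ₂.
Substitute: (1·8.78 + 2) ξ₂ = 128.5 → ξ₂ = 11.92 kmol, ξ₁ = 104.7 kmol.
Outlet amounts (n = n₀ + Σ ν·ξ):
  G: 386 − 1(104.7) − 2(11.92) = 257.5
  B: 0 + 1(104.7) = 104.7
  E: 0 + 1(11.92) = 11.92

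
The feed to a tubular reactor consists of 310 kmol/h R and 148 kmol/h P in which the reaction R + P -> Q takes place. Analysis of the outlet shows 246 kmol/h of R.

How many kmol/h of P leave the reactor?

For R: n = n₀ − 1ξ → 246 = 310 − 1ξ, giving ξ = 64 kmol/h.
Outlet amounts (n = n₀ + ν ξ):
  R: 310 − 1(64) = 246
  P: 148 − 1(64) = 84
  Q: 0 + 1(64) = 64

84 kmol/h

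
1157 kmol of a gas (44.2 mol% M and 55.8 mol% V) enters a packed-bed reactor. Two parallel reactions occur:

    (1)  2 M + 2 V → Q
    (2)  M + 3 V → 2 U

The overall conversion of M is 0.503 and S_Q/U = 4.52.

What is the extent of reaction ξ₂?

Conversion of M: M consumed = 0.503 × 511.4 = 257.2 kmol = 2ξ₁ + 1ξ₂.
Selectivity: 1ξ₁ / (2ξ₂) = 4.52 → ξ₁ = 9.04 ξ₂.
Substitute: (2·9.04 + 1) ξ₂ = 257.2 → ξ₂ = 13.48 kmol, ξ₁ = 121.9 kmol.
Outlet amounts (n = n₀ + Σ ν·ξ):
  M: 511.4 − 2(121.9) − 1(13.48) = 254.2
  V: 645.6 − 2(121.9) − 3(13.48) = 361.4
  Q: 0 + 1(121.9) = 121.9
  U: 0 + 2(13.48) = 26.96

ξ₂ = 13.5 kmol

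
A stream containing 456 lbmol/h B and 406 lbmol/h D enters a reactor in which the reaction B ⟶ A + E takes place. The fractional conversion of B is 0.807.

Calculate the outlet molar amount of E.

368 lbmol/h

B reacted = 0.807 × 456 = 368 lbmol/h; ν_B = −1, so ξ = 368/1 = 368 lbmol/h.
Outlet amounts (n = n₀ + ν ξ):
  B: 456 − 1(368) = 88.01
  A: 0 + 1(368) = 368
  E: 0 + 1(368) = 368
  D: 406 (inert)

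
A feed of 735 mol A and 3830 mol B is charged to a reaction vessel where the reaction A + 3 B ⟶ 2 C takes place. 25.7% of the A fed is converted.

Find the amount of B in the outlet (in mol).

3260 mol

A reacted = 0.257 × 735 = 188.9 mol; ν_A = −1, so ξ = 188.9/1 = 188.9 mol.
Outlet amounts (n = n₀ + ν ξ):
  A: 735 − 1(188.9) = 546.1
  B: 3830 − 3(188.9) = 3263
  C: 0 + 2(188.9) = 377.8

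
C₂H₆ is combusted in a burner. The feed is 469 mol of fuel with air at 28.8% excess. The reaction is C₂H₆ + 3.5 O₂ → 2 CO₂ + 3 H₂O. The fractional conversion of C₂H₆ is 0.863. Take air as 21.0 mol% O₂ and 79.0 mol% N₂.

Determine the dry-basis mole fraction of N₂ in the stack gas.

0.835

Stoichiometric O₂ = 3.5 × 469 = 1642 mol; O₂ fed = 1642 × 1.288 = 2114 mol.
N₂ fed = 2114 × 79/21 = 7954 mol.
Fuel reacted = 0.863 × 469 → ξ = 404.7 mol.
Outlet (n = n₀ + ν ξ):
  C₂H₆: 469 − 1(404.7) = 64.25
  O₂: 2114 − 3.5(404.7) = 697.6
  N₂: 7954 (inert)
  CO₂: 0 + 2(404.7) = 809.5
  H₂O: 0 + 3(404.7) = 1214
Dry total = 9525 mol; y_N₂ (dry) = 7954 / 9525 = 0.835.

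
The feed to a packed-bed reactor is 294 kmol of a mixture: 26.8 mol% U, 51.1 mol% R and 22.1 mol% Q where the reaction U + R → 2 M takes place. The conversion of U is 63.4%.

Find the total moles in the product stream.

U reacted = 0.634 × 78.79 = 49.95 kmol; ν_U = −1, so ξ = 49.95/1 = 49.95 kmol.
Outlet amounts (n = n₀ + ν ξ):
  U: 78.79 − 1(49.95) = 28.84
  R: 150.2 − 1(49.95) = 100.3
  M: 0 + 2(49.95) = 99.91
  Q: 64.97 (inert)
Total out = 28.84 + 100.3 + 99.91 + 64.97 = 294 kmol.

294 kmol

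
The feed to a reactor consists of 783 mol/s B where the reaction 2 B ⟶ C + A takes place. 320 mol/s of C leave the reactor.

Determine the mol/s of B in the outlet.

For C: n = n₀ + 1ξ → 320 = 0 + 1ξ, giving ξ = 320 mol/s.
Outlet amounts (n = n₀ + ν ξ):
  B: 783 − 2(320) = 143
  C: 0 + 1(320) = 320
  A: 0 + 1(320) = 320

143 mol/s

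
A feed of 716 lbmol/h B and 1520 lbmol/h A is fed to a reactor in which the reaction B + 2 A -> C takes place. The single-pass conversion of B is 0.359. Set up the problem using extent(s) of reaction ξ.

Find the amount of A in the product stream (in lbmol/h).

1010 lbmol/h

B reacted = 0.359 × 716 = 257 lbmol/h; ν_B = −1, so ξ = 257/1 = 257 lbmol/h.
Outlet amounts (n = n₀ + ν ξ):
  B: 716 − 1(257) = 459
  A: 1520 − 2(257) = 1006
  C: 0 + 1(257) = 257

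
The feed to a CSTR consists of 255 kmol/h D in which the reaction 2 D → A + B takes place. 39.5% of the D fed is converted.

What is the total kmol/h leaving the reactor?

D reacted = 0.395 × 255 = 100.7 kmol/h; ν_D = −2, so ξ = 100.7/2 = 50.36 kmol/h.
Outlet amounts (n = n₀ + ν ξ):
  D: 255 − 2(50.36) = 154.3
  A: 0 + 1(50.36) = 50.36
  B: 0 + 1(50.36) = 50.36
Total out = 154.3 + 50.36 + 50.36 = 255 kmol/h.

255 kmol/h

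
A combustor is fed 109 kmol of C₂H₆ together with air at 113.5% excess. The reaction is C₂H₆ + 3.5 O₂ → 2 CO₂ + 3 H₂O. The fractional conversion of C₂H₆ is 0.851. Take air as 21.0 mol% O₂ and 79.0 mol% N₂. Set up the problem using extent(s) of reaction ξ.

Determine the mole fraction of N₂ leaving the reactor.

0.76

Stoichiometric O₂ = 3.5 × 109 = 381.5 kmol; O₂ fed = 381.5 × 2.135 = 814.5 kmol.
N₂ fed = 814.5 × 79/21 = 3064 kmol.
Fuel reacted = 0.851 × 109 → ξ = 92.76 kmol.
Outlet (n = n₀ + ν ξ):
  C₂H₆: 109 − 1(92.76) = 16.24
  O₂: 814.5 − 3.5(92.76) = 489.8
  N₂: 3064 (inert)
  CO₂: 0 + 2(92.76) = 185.5
  H₂O: 0 + 3(92.76) = 278.3
Total out = 4034 kmol; y_N₂ = 3064 / 4034 = 0.7596.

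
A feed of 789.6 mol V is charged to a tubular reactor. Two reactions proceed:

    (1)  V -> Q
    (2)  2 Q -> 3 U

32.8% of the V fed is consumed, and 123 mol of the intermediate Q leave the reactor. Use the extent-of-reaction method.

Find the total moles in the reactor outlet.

Conversion of V: V consumed = 1ξ₁ = 0.328 × 789.6 → ξ₁ = 259 mol.
Q balance: n_Q = 0 + 1ξ₁ − 2ξ₂ = 123 → ξ₂ = (1·259 − 123)/2 = 67.99 mol.
Outlet amounts (n = n₀ + Σ ν·ξ):
  V: 789.6 − 1(259) = 530.6
  Q: 0 + 1(259) − 2(67.99) = 123
  U: 0 + 3(67.99) = 204
Total out = 530.6 + 123 + 204 = 857.6 mol.

858 mol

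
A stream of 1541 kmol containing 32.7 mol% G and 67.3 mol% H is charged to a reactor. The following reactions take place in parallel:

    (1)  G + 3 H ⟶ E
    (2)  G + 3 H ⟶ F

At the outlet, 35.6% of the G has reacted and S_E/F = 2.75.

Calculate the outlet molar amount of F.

47.8 kmol

Conversion of G: G consumed = 0.356 × 503.9 = 179.4 kmol = 1ξ₁ + 1ξ₂.
Selectivity: 1ξ₁ / (1ξ₂) = 2.75 → ξ₁ = 2.75 ξ₂.
Substitute: (1·2.75 + 1) ξ₂ = 179.4 → ξ₂ = 47.84 kmol, ξ₁ = 131.6 kmol.
Outlet amounts (n = n₀ + Σ ν·ξ):
  G: 503.9 − 1(131.6) − 1(47.84) = 324.5
  H: 1037 − 3(131.6) − 3(47.84) = 498.9
  E: 0 + 1(131.6) = 131.6
  F: 0 + 1(47.84) = 47.84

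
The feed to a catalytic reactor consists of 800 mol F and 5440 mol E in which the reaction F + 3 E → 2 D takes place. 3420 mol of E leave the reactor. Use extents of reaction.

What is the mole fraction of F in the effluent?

For E: n = n₀ − 3ξ → 3420 = 5440 − 3ξ, giving ξ = 673.3 mol.
Outlet amounts (n = n₀ + ν ξ):
  F: 800 − 1(673.3) = 126.7
  E: 5440 − 3(673.3) = 3420
  D: 0 + 2(673.3) = 1347
Total out = 4893 mol; y_F = 126.7 / 4893 = 0.02589.

0.0259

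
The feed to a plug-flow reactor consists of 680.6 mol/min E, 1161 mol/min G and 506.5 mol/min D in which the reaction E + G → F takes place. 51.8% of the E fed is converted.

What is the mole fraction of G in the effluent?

0.405

E reacted = 0.518 × 680.6 = 352.6 mol/min; ν_E = −1, so ξ = 352.6/1 = 352.6 mol/min.
Outlet amounts (n = n₀ + ν ξ):
  E: 680.6 − 1(352.6) = 328
  G: 1161 − 1(352.6) = 808.4
  F: 0 + 1(352.6) = 352.6
  D: 506.5 (inert)
Total out = 1996 mol/min; y_G = 808.4 / 1996 = 0.4051.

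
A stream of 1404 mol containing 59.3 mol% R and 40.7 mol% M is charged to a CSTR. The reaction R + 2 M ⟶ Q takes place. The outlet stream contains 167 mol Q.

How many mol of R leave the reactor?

666 mol

For Q: n = n₀ + 1ξ → 167 = 0 + 1ξ, giving ξ = 167 mol.
Outlet amounts (n = n₀ + ν ξ):
  R: 832.6 − 1(167) = 665.6
  M: 571.4 − 2(167) = 237.4
  Q: 0 + 1(167) = 167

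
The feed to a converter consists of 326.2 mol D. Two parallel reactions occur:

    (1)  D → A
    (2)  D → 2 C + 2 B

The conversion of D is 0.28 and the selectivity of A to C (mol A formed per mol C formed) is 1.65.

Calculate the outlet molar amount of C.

42.5 mol

Conversion of D: D consumed = 0.28 × 326.2 = 91.34 mol = 1ξ₁ + 1ξ₂.
Selectivity: 1ξ₁ / (2ξ₂) = 1.65 → ξ₁ = 3.3 ξ₂.
Substitute: (1·3.3 + 1) ξ₂ = 91.34 → ξ₂ = 21.24 mol, ξ₁ = 70.1 mol.
Outlet amounts (n = n₀ + Σ ν·ξ):
  D: 326.2 − 1(70.1) − 1(21.24) = 234.9
  A: 0 + 1(70.1) = 70.1
  C: 0 + 2(21.24) = 42.48
  B: 0 + 2(21.24) = 42.48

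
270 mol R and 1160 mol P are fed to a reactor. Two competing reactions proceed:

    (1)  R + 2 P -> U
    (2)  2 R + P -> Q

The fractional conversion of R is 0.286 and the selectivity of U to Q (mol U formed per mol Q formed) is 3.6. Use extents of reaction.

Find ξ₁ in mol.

ξ₁ = 49.6 mol

Conversion of R: R consumed = 0.286 × 270 = 77.22 mol = 1ξ₁ + 2ξ₂.
Selectivity: 1ξ₁ / (1ξ₂) = 3.6 → ξ₁ = 3.6 ξ₂.
Substitute: (1·3.6 + 2) ξ₂ = 77.22 → ξ₂ = 13.79 mol, ξ₁ = 49.64 mol.
Outlet amounts (n = n₀ + Σ ν·ξ):
  R: 270 − 1(49.64) − 2(13.79) = 192.8
  P: 1160 − 2(49.64) − 1(13.79) = 1047
  U: 0 + 1(49.64) = 49.64
  Q: 0 + 1(13.79) = 13.79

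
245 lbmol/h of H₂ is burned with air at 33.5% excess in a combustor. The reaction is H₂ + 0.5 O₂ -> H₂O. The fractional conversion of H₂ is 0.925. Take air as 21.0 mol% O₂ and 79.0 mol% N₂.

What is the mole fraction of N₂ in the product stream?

0.676

Stoichiometric O₂ = 0.5 × 245 = 122.5 lbmol/h; O₂ fed = 122.5 × 1.335 = 163.5 lbmol/h.
N₂ fed = 163.5 × 79/21 = 615.2 lbmol/h.
Fuel reacted = 0.925 × 245 → ξ = 226.6 lbmol/h.
Outlet (n = n₀ + ν ξ):
  H₂: 245 − 1(226.6) = 18.38
  O₂: 163.5 − 0.5(226.6) = 50.22
  N₂: 615.2 (inert)
  H₂O: 0 + 1(226.6) = 226.6
Total out = 910.4 lbmol/h; y_N₂ = 615.2 / 910.4 = 0.6757.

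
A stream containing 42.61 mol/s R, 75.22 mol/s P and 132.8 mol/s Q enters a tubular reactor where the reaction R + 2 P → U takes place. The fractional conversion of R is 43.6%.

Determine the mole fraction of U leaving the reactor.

R reacted = 0.436 × 42.61 = 18.58 mol/s; ν_R = −1, so ξ = 18.58/1 = 18.58 mol/s.
Outlet amounts (n = n₀ + ν ξ):
  R: 42.61 − 1(18.58) = 24.03
  P: 75.22 − 2(18.58) = 38.06
  U: 0 + 1(18.58) = 18.58
  Q: 132.8 (inert)
Total out = 213.5 mol/s; y_U = 18.58 / 213.5 = 0.08703.

0.087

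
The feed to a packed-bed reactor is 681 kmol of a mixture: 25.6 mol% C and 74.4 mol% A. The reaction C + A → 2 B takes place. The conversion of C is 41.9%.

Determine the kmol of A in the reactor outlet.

C reacted = 0.419 × 174.3 = 73.05 kmol; ν_C = −1, so ξ = 73.05/1 = 73.05 kmol.
Outlet amounts (n = n₀ + ν ξ):
  C: 174.3 − 1(73.05) = 101.3
  A: 506.7 − 1(73.05) = 433.6
  B: 0 + 2(73.05) = 146.1

434 kmol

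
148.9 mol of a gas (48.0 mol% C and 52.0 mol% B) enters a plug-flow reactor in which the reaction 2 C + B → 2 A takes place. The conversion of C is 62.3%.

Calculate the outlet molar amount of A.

C reacted = 0.623 × 71.47 = 44.53 mol; ν_C = −2, so ξ = 44.53/2 = 22.26 mol.
Outlet amounts (n = n₀ + ν ξ):
  C: 71.47 − 2(22.26) = 26.94
  B: 77.43 − 1(22.26) = 55.16
  A: 0 + 2(22.26) = 44.53

44.5 mol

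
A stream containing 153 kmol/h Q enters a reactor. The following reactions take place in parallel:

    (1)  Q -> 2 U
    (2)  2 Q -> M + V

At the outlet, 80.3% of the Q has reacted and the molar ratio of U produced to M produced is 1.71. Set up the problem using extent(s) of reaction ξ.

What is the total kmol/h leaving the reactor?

Conversion of Q: Q consumed = 0.803 × 153 = 122.9 kmol/h = 1ξ₁ + 2ξ₂.
Selectivity: 2ξ₁ / (1ξ₂) = 1.71 → ξ₁ = 0.855 ξ₂.
Substitute: (1·0.855 + 2) ξ₂ = 122.9 → ξ₂ = 43.03 kmol/h, ξ₁ = 36.79 kmol/h.
Outlet amounts (n = n₀ + Σ ν·ξ):
  Q: 153 − 1(36.79) − 2(43.03) = 30.14
  U: 0 + 2(36.79) = 73.59
  M: 0 + 1(43.03) = 43.03
  V: 0 + 1(43.03) = 43.03
Total out = 30.14 + 73.59 + 43.03 + 43.03 = 189.8 kmol/h.

190 kmol/h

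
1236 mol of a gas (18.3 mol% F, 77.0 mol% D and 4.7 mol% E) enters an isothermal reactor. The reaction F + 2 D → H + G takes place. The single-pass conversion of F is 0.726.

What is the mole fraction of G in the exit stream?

F reacted = 0.726 × 226.2 = 164.2 mol; ν_F = −1, so ξ = 164.2/1 = 164.2 mol.
Outlet amounts (n = n₀ + ν ξ):
  F: 226.2 − 1(164.2) = 61.98
  D: 951.7 − 2(164.2) = 623.3
  H: 0 + 1(164.2) = 164.2
  G: 0 + 1(164.2) = 164.2
  E: 58.09 (inert)
Total out = 1072 mol; y_G = 164.2 / 1072 = 0.1532.

0.153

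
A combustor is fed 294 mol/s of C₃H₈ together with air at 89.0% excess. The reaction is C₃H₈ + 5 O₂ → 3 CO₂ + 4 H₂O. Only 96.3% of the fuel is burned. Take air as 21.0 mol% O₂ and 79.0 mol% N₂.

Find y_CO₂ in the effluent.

0.0615

Stoichiometric O₂ = 5 × 294 = 1470 mol/s; O₂ fed = 1470 × 1.890 = 2778 mol/s.
N₂ fed = 2778 × 79/21 = 10450 mol/s.
Fuel reacted = 0.963 × 294 → ξ = 283.1 mol/s.
Outlet (n = n₀ + ν ξ):
  C₃H₈: 294 − 1(283.1) = 10.88
  O₂: 2778 − 5(283.1) = 1363
  N₂: 10450 (inert)
  CO₂: 0 + 3(283.1) = 849.4
  H₂O: 0 + 4(283.1) = 1132
Total out = 13810 mol/s; y_CO₂ = 849.4 / 13810 = 0.06152.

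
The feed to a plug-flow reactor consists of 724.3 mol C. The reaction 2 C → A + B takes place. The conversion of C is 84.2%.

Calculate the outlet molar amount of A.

C reacted = 0.842 × 724.3 = 609.9 mol; ν_C = −2, so ξ = 609.9/2 = 304.9 mol.
Outlet amounts (n = n₀ + ν ξ):
  C: 724.3 − 2(304.9) = 114.4
  A: 0 + 1(304.9) = 304.9
  B: 0 + 1(304.9) = 304.9

305 mol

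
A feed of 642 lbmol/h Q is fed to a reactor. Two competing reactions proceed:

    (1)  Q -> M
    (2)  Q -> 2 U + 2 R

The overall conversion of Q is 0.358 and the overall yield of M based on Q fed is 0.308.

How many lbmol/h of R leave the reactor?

64.2 lbmol/h

Yield of M: 1ξ₁ / 642 = 0.308 → ξ₁ = 197.7 lbmol/h.
Conversion of Q: 1ξ₁ + 1ξ₂ = 0.358 × 642 = 229.8 → ξ₂ = 32.1 lbmol/h.
Outlet amounts (n = n₀ + Σ ν·ξ):
  Q: 642 − 1(197.7) − 1(32.1) = 412.2
  M: 0 + 1(197.7) = 197.7
  U: 0 + 2(32.1) = 64.2
  R: 0 + 2(32.1) = 64.2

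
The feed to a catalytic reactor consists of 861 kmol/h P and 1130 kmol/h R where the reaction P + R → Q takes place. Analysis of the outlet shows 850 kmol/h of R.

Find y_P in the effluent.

0.34

For R: n = n₀ − 1ξ → 850 = 1130 − 1ξ, giving ξ = 280 kmol/h.
Outlet amounts (n = n₀ + ν ξ):
  P: 861 − 1(280) = 581
  R: 1130 − 1(280) = 850
  Q: 0 + 1(280) = 280
Total out = 1711 kmol/h; y_P = 581 / 1711 = 0.3396.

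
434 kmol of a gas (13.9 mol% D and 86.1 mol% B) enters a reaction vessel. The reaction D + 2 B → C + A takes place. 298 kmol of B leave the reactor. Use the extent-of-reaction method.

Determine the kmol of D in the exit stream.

For B: n = n₀ − 2ξ → 298 = 373.7 − 2ξ, giving ξ = 37.84 kmol.
Outlet amounts (n = n₀ + ν ξ):
  D: 60.33 − 1(37.84) = 22.49
  B: 373.7 − 2(37.84) = 298
  C: 0 + 1(37.84) = 37.84
  A: 0 + 1(37.84) = 37.84

22.5 kmol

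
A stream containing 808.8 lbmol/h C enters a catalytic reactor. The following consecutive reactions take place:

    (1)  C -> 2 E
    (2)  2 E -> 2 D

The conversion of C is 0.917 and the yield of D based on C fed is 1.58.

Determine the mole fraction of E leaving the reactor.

Conversion of C: C consumed = 1ξ₁ = 0.917 × 808.8 → ξ₁ = 741.7 lbmol/h.
Yield of D: 2ξ₂ / 808.8 = 1.58 → ξ₂ = 639 lbmol/h.
Outlet amounts (n = n₀ + Σ ν·ξ):
  C: 808.8 − 1(741.7) = 67.13
  E: 0 + 2(741.7) − 2(639) = 205.4
  D: 0 + 2(639) = 1278
Total out = 1550 lbmol/h; y_E = 205.4 / 1550 = 0.1325.

0.132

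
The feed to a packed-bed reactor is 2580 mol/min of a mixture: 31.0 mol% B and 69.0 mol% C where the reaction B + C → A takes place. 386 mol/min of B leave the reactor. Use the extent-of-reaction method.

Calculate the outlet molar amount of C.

1370 mol/min

For B: n = n₀ − 1ξ → 386 = 799.8 − 1ξ, giving ξ = 413.8 mol/min.
Outlet amounts (n = n₀ + ν ξ):
  B: 799.8 − 1(413.8) = 386
  C: 1780 − 1(413.8) = 1366
  A: 0 + 1(413.8) = 413.8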